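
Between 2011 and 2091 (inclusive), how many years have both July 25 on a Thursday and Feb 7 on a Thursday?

9

Check each year's weekday for July 25 and Feb 7:
  2011: Mon/Mon  2012: Wed/Tue  2013: Thu/Thu ✓  2014: Fri/Fri  2015: Sat/Sat  2016: Mon/Sun  2017: Tue/Tue  2018: Wed/Wed  2019: Thu/Thu ✓  2020: Sat/Fri  2021: Sun/Sun  2022: Mon/Mon  2023: Tue/Tue  2024: Thu/Wed  …(53 more)…  2078: Mon/Mon  2079: Tue/Tue  2080: Thu/Wed  2081: Fri/Fri  2082: Sat/Sat  2083: Sun/Sun  2084: Tue/Mon  2085: Wed/Wed  2086: Thu/Thu ✓  2087: Fri/Fri  2088: Sun/Sat  2089: Mon/Mon  2090: Tue/Tue  2091: Wed/Wed
Both conditions hold in: 2013, 2019, 2030, 2041, 2047, 2058, 2069, 2075, 2086 — 9.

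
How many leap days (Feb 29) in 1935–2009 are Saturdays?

Leap years in 1935–2009: 19 of them.
Feb 29 weekday advances by 5 (mod 7) from one leap year to the next four years later (or differs when a century non-leap intervenes).
Leap-day weekdays: 1936:Sat✓ 1940:Thu 1944:Tue 1948:Sun 1952:Fri 1956:Wed 1960:Mon 1964:Sat✓ 1968:Thu 1972:Tue 1976:Sun 1980:Fri 1984:Wed 1988:Mon 1992:Sat✓ 1996:Thu 2000:Tue 2004:Sun 2008:Fri
Saturday: 1936, 1964, 1992 → 3.

3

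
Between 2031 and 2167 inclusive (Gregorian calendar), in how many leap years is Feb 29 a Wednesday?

6

Leap years in 2031–2167: 33 of them.
Feb 29 weekday advances by 5 (mod 7) from one leap year to the next four years later (or differs when a century non-leap intervenes).
Leap-day weekdays: 2032:Sun 2036:Fri 2040:Wed✓ 2044:Mon 2048:Sat 2052:Thu 2056:Tue 2060:Sun 2064:Fri 2068:Wed✓ 2072:Mon 2076:Sat 2080:Thu …(7 more)… 2116:Sat 2120:Thu 2124:Tue 2128:Sun 2132:Fri 2136:Wed✓ 2140:Mon 2144:Sat 2148:Thu 2152:Tue 2156:Sun 2160:Fri 2164:Wed✓
Wednesday: 2040, 2068, 2096, 2108, 2136, 2164 → 6.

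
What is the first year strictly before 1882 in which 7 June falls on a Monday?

From one year to the next, a fixed date's weekday advances by 1, or by 2 when a Feb 29 lies between the two dates.
1882: June 7 is Wednesday.
1881: Tuesday (−1)
1880: Monday (−1)
7 June falls on a Monday in 1880.

1880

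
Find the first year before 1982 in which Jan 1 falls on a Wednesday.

1975

Jan 1 advances by 2 weekdays after a leap year and by 1 after a common year.
1982: Jan 1 is Friday.
1981: Thursday
1980: Tuesday (leap)
1979: Monday
1978: Sunday
1977: Saturday
1976: Thursday (leap)
1975: Wednesday
1975 begins on a Wednesday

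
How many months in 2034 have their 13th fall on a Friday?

Check the 13th of each month of 2034: Jan 13: Fri, Feb 13: Mon, Mar 13: Mon, Apr 13: Thu, May 13: Sat, Jun 13: Tue, Jul 13: Thu, Aug 13: Sun, Sep 13: Wed, Oct 13: Fri, Nov 13: Mon, Dec 13: Wed.
Friday occurs in January, October — 2 months.

2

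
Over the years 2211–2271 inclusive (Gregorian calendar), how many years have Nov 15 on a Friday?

Track Nov 15's weekday year by year (advancing +1, or +2 across a Feb 29):
  2211: Fri ✓  2212: Sun (+2)  2213: Mon (+1)  2214: Tue (+1)  2215: Wed (+1)
  2216: Fri (+2) ✓  2217: Sat (+1)  2218: Sun (+1)  2219: Mon (+1)  2220: Wed (+2)
  2221: Thu (+1)  2222: Fri (+1) ✓  2223: Sat (+1)  2224: Mon (+2)  … (33 more years) …
  2258: Mon (+1)  2259: Tue (+1)  2260: Thu (+2)  2261: Fri (+1) ✓  2262: Sat (+1)
  2263: Sun (+1)  2264: Tue (+2)  2265: Wed (+1)  2266: Thu (+1)  2267: Fri (+1) ✓
  2268: Sun (+2)  2269: Mon (+1)  2270: Tue (+1)  2271: Wed (+1)
Friday years: 2211, 2216, 2222, 2233, 2239, 2244, 2250, 2261, 2267 — 9 in total.

9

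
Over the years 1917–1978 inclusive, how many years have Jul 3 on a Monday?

9

Track Jul 3's weekday year by year (advancing +1, or +2 across a Feb 29):
  1917: Tue  1918: Wed (+1)  1919: Thu (+1)  1920: Sat (+2)  1921: Sun (+1)
  1922: Mon (+1) ✓  1923: Tue (+1)  1924: Thu (+2)  1925: Fri (+1)  1926: Sat (+1)
  1927: Sun (+1)  1928: Tue (+2)  1929: Wed (+1)  1930: Thu (+1)  … (34 more years) …
  1965: Sat (+1)  1966: Sun (+1)  1967: Mon (+1) ✓  1968: Wed (+2)  1969: Thu (+1)
  1970: Fri (+1)  1971: Sat (+1)  1972: Mon (+2) ✓  1973: Tue (+1)  1974: Wed (+1)
  1975: Thu (+1)  1976: Sat (+2)  1977: Sun (+1)  1978: Mon (+1) ✓
Monday years: 1922, 1933, 1939, 1944, 1950, 1961, 1967, 1972, 1978 — 9 in total.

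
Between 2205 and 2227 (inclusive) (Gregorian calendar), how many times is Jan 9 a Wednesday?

Track Jan 9's weekday year by year (advancing +1, or +2 across a Feb 29):
  2205: Wed ✓  2206: Thu (+1)  2207: Fri (+1)  2208: Sat (+1)  2209: Mon (+2)
  2210: Tue (+1)  2211: Wed (+1) ✓  2212: Thu (+1)  2213: Sat (+2)  2214: Sun (+1)
  2215: Mon (+1)  2216: Tue (+1)  2217: Thu (+2)  2218: Fri (+1)  2219: Sat (+1)
  2220: Sun (+1)  2221: Tue (+2)  2222: Wed (+1) ✓  2223: Thu (+1)  2224: Fri (+1)
  2225: Sun (+2)  2226: Mon (+1)  2227: Tue (+1)
Wednesday years: 2205, 2211, 2222 — 3 in total.

3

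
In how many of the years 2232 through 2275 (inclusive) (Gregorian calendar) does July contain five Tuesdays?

19

July has 31 days; it has five Tuesdays when Tuesday falls among the first (month-length − 28) days — i.e. when July 1 is one of Tuesday/Monday/Sunday.
July 1 by year: 2232:Sun✓ 2233:Mon✓ 2234:Tue✓ 2235:Wed 2236:Fri 2237:Sat 2238:Sun✓ 2239:Mon✓ 2240:Wed 2241:Thu 2242:Fri 2243:Sat 2244:Mon✓ 2245:Tue✓ 2246:Wed …(14 more)… 2261:Mon✓ 2262:Tue✓ 2263:Wed 2264:Fri 2265:Sat 2266:Sun✓ 2267:Mon✓ 2268:Wed 2269:Thu 2270:Fri 2271:Sat 2272:Mon✓ 2273:Tue✓ 2274:Wed 2275:Thu
Years with five Tuesdays: 2232, 2233, 2234, 2238, 2239, 2244, 2245, 2249, 2250, 2251, 2255, 2256, 2260, 2261, 2262, 2266, 2267, 2272, 2273 → 19.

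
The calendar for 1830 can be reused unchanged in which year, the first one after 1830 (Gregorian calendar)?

Two years share a calendar iff Jan 1 falls on the same weekday and both are leap or both are common. 1830: Jan 1 is Friday, common year.
1831: Jan 1 Saturday, common
1832: Jan 1 Sunday, leap
1833: Jan 1 Tuesday, common
1834: Jan 1 Wednesday, common
1835: Jan 1 Thursday, common
1836: Jan 1 Friday, leap
1837: Jan 1 Sunday, common
1838: Jan 1 Monday, common
1839: Jan 1 Tuesday, common
1840: Jan 1 Wednesday, leap
1841: Jan 1 Friday, common
1841 matches on both conditions.

1841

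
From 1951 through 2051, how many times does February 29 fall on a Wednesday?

4

Leap years in 1951–2051: 25 of them.
Feb 29 weekday advances by 5 (mod 7) from one leap year to the next four years later (or differs when a century non-leap intervenes).
Leap-day weekdays: 1952:Fri 1956:Wed✓ 1960:Mon 1964:Sat 1968:Thu 1972:Tue 1976:Sun 1980:Fri 1984:Wed✓ 1988:Mon 1992:Sat 1996:Thu 2000:Tue 2004:Sun 2008:Fri 2012:Wed✓ 2016:Mon 2020:Sat 2024:Thu 2028:Tue 2032:Sun 2036:Fri 2040:Wed✓ 2044:Mon 2048:Sat
Wednesday: 1956, 1984, 2012, 2040 → 4.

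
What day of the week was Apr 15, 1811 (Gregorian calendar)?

Monday

January 1, 1811 is a Tuesday.
April 15 is day 105 of the year, i.e. 104 days after Jan 1.
104 mod 7 = 6, so advance 6 weekdays from Tuesday: Monday.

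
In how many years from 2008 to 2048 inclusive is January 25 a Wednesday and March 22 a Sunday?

Check each year's weekday for January 25 and March 22:
  2008: Fri/Sat  2009: Sun/Sun  2010: Mon/Mon  2011: Tue/Tue  2012: Wed/Thu  2013: Fri/Fri  2014: Sat/Sat  2015: Sun/Sun  2016: Mon/Tue  2017: Wed/Wed  2018: Thu/Thu  2019: Fri/Fri  2020: Sat/Sun  2021: Mon/Mon  …(13 more)…  2035: Thu/Thu  2036: Fri/Sat  2037: Sun/Sun  2038: Mon/Mon  2039: Tue/Tue  2040: Wed/Thu  2041: Fri/Fri  2042: Sat/Sat  2043: Sun/Sun  2044: Mon/Tue  2045: Wed/Wed  2046: Thu/Thu  2047: Fri/Fri  2048: Sat/Sun
Both conditions hold in: no year — 0.

0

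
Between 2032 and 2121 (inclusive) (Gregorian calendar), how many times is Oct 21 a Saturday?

12

Track Oct 21's weekday year by year (advancing +1, or +2 across a Feb 29):
  2032: Thu  2033: Fri (+1)  2034: Sat (+1) ✓  2035: Sun (+1)  2036: Tue (+2)
  2037: Wed (+1)  2038: Thu (+1)  2039: Fri (+1)  2040: Sun (+2)  2041: Mon (+1)
  2042: Tue (+1)  2043: Wed (+1)  2044: Fri (+2)  2045: Sat (+1) ✓  … (62 more years) …
  2108: Sun (+2)  2109: Mon (+1)  2110: Tue (+1)  2111: Wed (+1)  2112: Fri (+2)
  2113: Sat (+1) ✓  2114: Sun (+1)  2115: Mon (+1)  2116: Wed (+2)  2117: Thu (+1)
  2118: Fri (+1)  2119: Sat (+1) ✓  2120: Mon (+2)  2121: Tue (+1)
Saturday years: 2034, 2045, 2051, 2056, 2062, 2073, 2079, 2084, 2090, 2102, 2113, 2119 — 12 in total.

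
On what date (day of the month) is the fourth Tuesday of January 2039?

25

January 1, 2039 is a Saturday, so the first Tuesday is the 4th.
The fourth Tuesday is 4 + 21 = 25.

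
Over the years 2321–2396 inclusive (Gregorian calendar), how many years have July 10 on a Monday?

Track July 10's weekday year by year (advancing +1, or +2 across a Feb 29):
  2321: Sun  2322: Mon (+1) ✓  2323: Tue (+1)  2324: Thu (+2)  2325: Fri (+1)
  2326: Sat (+1)  2327: Sun (+1)  2328: Tue (+2)  2329: Wed (+1)  2330: Thu (+1)
  2331: Fri (+1)  2332: Sun (+2)  2333: Mon (+1) ✓  2334: Tue (+1)  … (48 more years) …
  2383: Sun (+1)  2384: Tue (+2)  2385: Wed (+1)  2386: Thu (+1)  2387: Fri (+1)
  2388: Sun (+2)  2389: Mon (+1) ✓  2390: Tue (+1)  2391: Wed (+1)  2392: Fri (+2)
  2393: Sat (+1)  2394: Sun (+1)  2395: Mon (+1) ✓  2396: Wed (+2)
Monday years: 2322, 2333, 2339, 2344, 2350, 2361, 2367, 2372, 2378, 2389, 2395 — 11 in total.

11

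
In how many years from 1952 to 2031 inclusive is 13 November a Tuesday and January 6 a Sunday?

Check each year's weekday for 13 November and January 6:
  1952: Thu/Sun  1953: Fri/Tue  1954: Sat/Wed  1955: Sun/Thu  1956: Tue/Fri  1957: Wed/Sun  1958: Thu/Mon  1959: Fri/Tue  1960: Sun/Wed  1961: Mon/Fri  1962: Tue/Sat  1963: Wed/Sun  1964: Fri/Mon  1965: Sat/Wed  …(52 more)…  2018: Tue/Sat  2019: Wed/Sun  2020: Fri/Mon  2021: Sat/Wed  2022: Sun/Thu  2023: Mon/Fri  2024: Wed/Sat  2025: Thu/Mon  2026: Fri/Tue  2027: Sat/Wed  2028: Mon/Thu  2029: Tue/Sat  2030: Wed/Sun  2031: Thu/Mon
Both conditions hold in: no year — 0.

0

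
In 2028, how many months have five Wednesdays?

4

A month of length L has five Wednesdays iff its first Wednesday is on day ≤ L−28 (so day 1–3 in a 31-day month, 1–2 in a 30-day month, day 1 in a leap February).
Checking each month of 2028: Jan starts Sat (31d); Feb starts Tue (29d); Mar starts Wed (31d) ✓; Apr starts Sat (30d); May starts Mon (31d) ✓; Jun starts Thu (30d); Jul starts Sat (31d); Aug starts Tue (31d) ✓; Sep starts Fri (30d); Oct starts Sun (31d); Nov starts Wed (30d) ✓; Dec starts Fri (31d).
Five-Wednesday months: March, May, August, November → 4.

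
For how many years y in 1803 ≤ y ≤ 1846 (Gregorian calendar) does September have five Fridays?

13

September has 30 days; it has five Fridays when Friday falls among the first (month-length − 28) days — i.e. when September 1 is one of Friday/Thursday.
September 1 by year: 1803:Thu✓ 1804:Sat 1805:Sun 1806:Mon 1807:Tue 1808:Thu✓ 1809:Fri✓ 1810:Sat 1811:Sun 1812:Tue 1813:Wed 1814:Thu✓ 1815:Fri✓ 1816:Sun 1817:Mon …(14 more)… 1832:Sat 1833:Sun 1834:Mon 1835:Tue 1836:Thu✓ 1837:Fri✓ 1838:Sat 1839:Sun 1840:Tue 1841:Wed 1842:Thu✓ 1843:Fri✓ 1844:Sun 1845:Mon 1846:Tue
Years with five Fridays: 1803, 1808, 1809, 1814, 1815, 1820, 1825, 1826, 1831, 1836, 1837, 1842, 1843 → 13.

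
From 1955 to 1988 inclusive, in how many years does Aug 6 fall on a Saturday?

Track Aug 6's weekday year by year (advancing +1, or +2 across a Feb 29):
  1955: Sat ✓  1956: Mon (+2)  1957: Tue (+1)  1958: Wed (+1)  1959: Thu (+1)
  1960: Sat (+2) ✓  1961: Sun (+1)  1962: Mon (+1)  1963: Tue (+1)  1964: Thu (+2)
  1965: Fri (+1)  1966: Sat (+1) ✓  1967: Sun (+1)  1968: Tue (+2)  … (6 more years) …
  1975: Wed (+1)  1976: Fri (+2)  1977: Sat (+1) ✓  1978: Sun (+1)  1979: Mon (+1)
  1980: Wed (+2)  1981: Thu (+1)  1982: Fri (+1)  1983: Sat (+1) ✓  1984: Mon (+2)
  1985: Tue (+1)  1986: Wed (+1)  1987: Thu (+1)  1988: Sat (+2) ✓
Saturday years: 1955, 1960, 1966, 1977, 1983, 1988 — 6 in total.

6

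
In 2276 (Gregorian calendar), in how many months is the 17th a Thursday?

Check the 17th of each month of 2276: Jan 17: Mon, Feb 17: Thu, Mar 17: Fri, Apr 17: Mon, May 17: Wed, Jun 17: Sat, Jul 17: Mon, Aug 17: Thu, Sep 17: Sun, Oct 17: Tue, Nov 17: Fri, Dec 17: Sun.
Thursday occurs in February, August — 2 months.

2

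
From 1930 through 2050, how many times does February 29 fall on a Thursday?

Leap years in 1930–2050: 30 of them.
Feb 29 weekday advances by 5 (mod 7) from one leap year to the next four years later (or differs when a century non-leap intervenes).
Leap-day weekdays: 1932:Mon 1936:Sat 1940:Thu✓ 1944:Tue 1948:Sun 1952:Fri 1956:Wed 1960:Mon 1964:Sat 1968:Thu✓ 1972:Tue 1976:Sun 1980:Fri …(4 more)… 2000:Tue 2004:Sun 2008:Fri 2012:Wed 2016:Mon 2020:Sat 2024:Thu✓ 2028:Tue 2032:Sun 2036:Fri 2040:Wed 2044:Mon 2048:Sat
Thursday: 1940, 1968, 1996, 2024 → 4.

4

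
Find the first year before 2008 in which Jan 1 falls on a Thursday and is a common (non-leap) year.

1998

Jan 1 advances by 2 weekdays after a leap year and by 1 after a common year.
2008: Jan 1 is Tuesday (leap).
2007: Monday
2006: Sunday
2005: Saturday
2004: Thursday (leap)
2003: Wednesday
2002: Tuesday
2001: Monday
2000: Saturday (leap)
1999: Friday
1998: Thursday
1998 begins on a Thursday and is a common year.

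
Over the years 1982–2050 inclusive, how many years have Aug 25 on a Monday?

9

Track Aug 25's weekday year by year (advancing +1, or +2 across a Feb 29):
  1982: Wed  1983: Thu (+1)  1984: Sat (+2)  1985: Sun (+1)  1986: Mon (+1) ✓
  1987: Tue (+1)  1988: Thu (+2)  1989: Fri (+1)  1990: Sat (+1)  1991: Sun (+1)
  1992: Tue (+2)  1993: Wed (+1)  1994: Thu (+1)  1995: Fri (+1)  … (41 more years) …
  2037: Tue (+1)  2038: Wed (+1)  2039: Thu (+1)  2040: Sat (+2)  2041: Sun (+1)
  2042: Mon (+1) ✓  2043: Tue (+1)  2044: Thu (+2)  2045: Fri (+1)  2046: Sat (+1)
  2047: Sun (+1)  2048: Tue (+2)  2049: Wed (+1)  2050: Thu (+1)
Monday years: 1986, 1997, 2003, 2008, 2014, 2025, 2031, 2036, 2042 — 9 in total.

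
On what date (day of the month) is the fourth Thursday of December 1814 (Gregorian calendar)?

22

December 1, 1814 is a Thursday, so the first Thursday is the 1st.
The fourth Thursday is 1 + 21 = 22.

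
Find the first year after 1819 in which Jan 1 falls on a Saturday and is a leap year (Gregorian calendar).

1820

Jan 1 advances by 2 weekdays after a leap year and by 1 after a common year.
1819: Jan 1 is Friday.
1820: Saturday (leap)
1820 begins on a Saturday and is a leap year.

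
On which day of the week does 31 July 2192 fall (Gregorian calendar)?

January 1, 2192 is a Sunday.
July 31 is day 213 of the year, i.e. 212 days after Jan 1.
212 mod 7 = 2, so advance 2 weekdays from Sunday: Tuesday.

Tuesday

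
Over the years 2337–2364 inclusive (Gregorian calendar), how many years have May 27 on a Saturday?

4

Track May 27's weekday year by year (advancing +1, or +2 across a Feb 29):
  2337: Thu  2338: Fri (+1)  2339: Sat (+1) ✓  2340: Mon (+2)  2341: Tue (+1)
  2342: Wed (+1)  2343: Thu (+1)  2344: Sat (+2) ✓  2345: Sun (+1)  2346: Mon (+1)
  2347: Tue (+1)  2348: Thu (+2)  2349: Fri (+1)  2350: Sat (+1) ✓  2351: Sun (+1)
  2352: Tue (+2)  2353: Wed (+1)  2354: Thu (+1)  2355: Fri (+1)  2356: Sun (+2)
  2357: Mon (+1)  2358: Tue (+1)  2359: Wed (+1)  2360: Fri (+2)  2361: Sat (+1) ✓
  2362: Sun (+1)  2363: Mon (+1)  2364: Wed (+2)
Saturday years: 2339, 2344, 2350, 2361 — 4 in total.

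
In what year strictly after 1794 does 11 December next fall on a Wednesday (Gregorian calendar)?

From one year to the next, a fixed date's weekday advances by 1, or by 2 when a Feb 29 lies between the two dates.
1794: December 11 is Thursday.
1795: Friday (+1)
1796: Sunday (+2)
1797: Monday (+1)
1798: Tuesday (+1)
1799: Wednesday (+1)
11 December falls on a Wednesday in 1799.

1799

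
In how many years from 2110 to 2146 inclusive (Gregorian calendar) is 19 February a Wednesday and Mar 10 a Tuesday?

2

Check each year's weekday for 19 February and Mar 10:
  2110: Wed/Mon  2111: Thu/Tue  2112: Fri/Thu  2113: Sun/Fri  2114: Mon/Sat  2115: Tue/Sun  2116: Wed/Tue ✓  2117: Fri/Wed  2118: Sat/Thu  2119: Sun/Fri  2120: Mon/Sun  2121: Wed/Mon  2122: Thu/Tue  2123: Fri/Wed  …(9 more)…  2133: Thu/Tue  2134: Fri/Wed  2135: Sat/Thu  2136: Sun/Sat  2137: Tue/Sun  2138: Wed/Mon  2139: Thu/Tue  2140: Fri/Thu  2141: Sun/Fri  2142: Mon/Sat  2143: Tue/Sun  2144: Wed/Tue ✓  2145: Fri/Wed  2146: Sat/Thu
Both conditions hold in: 2116, 2144 — 2.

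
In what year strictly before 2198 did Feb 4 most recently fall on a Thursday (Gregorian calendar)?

2196

From one year to the next, a fixed date's weekday advances by 1, or by 2 when a Feb 29 lies between the two dates.
2198: February 4 is Sunday.
2197: Saturday (−1)
2196: Thursday (−2)
Feb 4 falls on a Thursday in 2196.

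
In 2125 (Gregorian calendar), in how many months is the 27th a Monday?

Check the 27th of each month of 2125: Jan 27: Sat, Feb 27: Tue, Mar 27: Tue, Apr 27: Fri, May 27: Sun, Jun 27: Wed, Jul 27: Fri, Aug 27: Mon, Sep 27: Thu, Oct 27: Sat, Nov 27: Tue, Dec 27: Thu.
Monday occurs in August — 1 month.

1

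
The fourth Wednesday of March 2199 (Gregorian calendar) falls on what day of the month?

27

March 1, 2199 is a Friday, so the first Wednesday is the 6th.
The fourth Wednesday is 6 + 21 = 27.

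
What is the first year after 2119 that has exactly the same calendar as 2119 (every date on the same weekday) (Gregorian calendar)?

2130

Two years share a calendar iff Jan 1 falls on the same weekday and both are leap or both are common. 2119: Jan 1 is Sunday, common year.
2120: Jan 1 Monday, leap
2121: Jan 1 Wednesday, common
2122: Jan 1 Thursday, common
2123: Jan 1 Friday, common
2124: Jan 1 Saturday, leap
2125: Jan 1 Monday, common
2126: Jan 1 Tuesday, common
2127: Jan 1 Wednesday, common
2128: Jan 1 Thursday, leap
2129: Jan 1 Saturday, common
2130: Jan 1 Sunday, common
2130 matches on both conditions.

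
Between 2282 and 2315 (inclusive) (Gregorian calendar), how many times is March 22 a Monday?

4

Track March 22's weekday year by year (advancing +1, or +2 across a Feb 29):
  2282: Wed  2283: Thu (+1)  2284: Sat (+2)  2285: Sun (+1)  2286: Mon (+1) ✓
  2287: Tue (+1)  2288: Thu (+2)  2289: Fri (+1)  2290: Sat (+1)  2291: Sun (+1)
  2292: Tue (+2)  2293: Wed (+1)  2294: Thu (+1)  2295: Fri (+1)  … (6 more years) …
  2302: Sat (+1)  2303: Sun (+1)  2304: Tue (+2)  2305: Wed (+1)  2306: Thu (+1)
  2307: Fri (+1)  2308: Sun (+2)  2309: Mon (+1) ✓  2310: Tue (+1)  2311: Wed (+1)
  2312: Fri (+2)  2313: Sat (+1)  2314: Sun (+1)  2315: Mon (+1) ✓
Monday years: 2286, 2297, 2309, 2315 — 4 in total.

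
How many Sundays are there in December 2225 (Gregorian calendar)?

4

December 2225 has 31 days and begins on Thursday.
The first Sunday is December 4.
Sundays fall on 4, 11, 18, 25 — that's 4.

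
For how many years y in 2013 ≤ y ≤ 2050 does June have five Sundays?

11

June has 30 days; it has five Sundays when Sunday falls among the first (month-length − 28) days — i.e. when June 1 is one of Sunday/Saturday.
June 1 by year: 2013:Sat✓ 2014:Sun✓ 2015:Mon 2016:Wed 2017:Thu 2018:Fri 2019:Sat✓ 2020:Mon 2021:Tue 2022:Wed 2023:Thu 2024:Sat✓ 2025:Sun✓ 2026:Mon 2027:Tue …(8 more)… 2036:Sun✓ 2037:Mon 2038:Tue 2039:Wed 2040:Fri 2041:Sat✓ 2042:Sun✓ 2043:Mon 2044:Wed 2045:Thu 2046:Fri 2047:Sat✓ 2048:Mon 2049:Tue 2050:Wed
Years with five Sundays: 2013, 2014, 2019, 2024, 2025, 2030, 2031, 2036, 2041, 2042, 2047 → 11.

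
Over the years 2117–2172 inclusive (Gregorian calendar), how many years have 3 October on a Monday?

8

Track 3 October's weekday year by year (advancing +1, or +2 across a Feb 29):
  2117: Sun  2118: Mon (+1) ✓  2119: Tue (+1)  2120: Thu (+2)  2121: Fri (+1)
  2122: Sat (+1)  2123: Sun (+1)  2124: Tue (+2)  2125: Wed (+1)  2126: Thu (+1)
  2127: Fri (+1)  2128: Sun (+2)  2129: Mon (+1) ✓  2130: Tue (+1)  … (28 more years) …
  2159: Wed (+1)  2160: Fri (+2)  2161: Sat (+1)  2162: Sun (+1)  2163: Mon (+1) ✓
  2164: Wed (+2)  2165: Thu (+1)  2166: Fri (+1)  2167: Sat (+1)  2168: Mon (+2) ✓
  2169: Tue (+1)  2170: Wed (+1)  2171: Thu (+1)  2172: Sat (+2)
Monday years: 2118, 2129, 2135, 2140, 2146, 2157, 2163, 2168 — 8 in total.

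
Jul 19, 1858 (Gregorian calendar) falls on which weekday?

Monday

January 1, 1858 is a Friday.
July 19 is day 200 of the year, i.e. 199 days after Jan 1.
199 mod 7 = 3, so advance 3 weekdays from Friday: Monday.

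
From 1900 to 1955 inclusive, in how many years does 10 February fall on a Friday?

7

Track 10 February's weekday year by year (advancing +1, or +2 across a Feb 29):
  1900: Sat  1901: Sun (+1)  1902: Mon (+1)  1903: Tue (+1)  1904: Wed (+1)
  1905: Fri (+2) ✓  1906: Sat (+1)  1907: Sun (+1)  1908: Mon (+1)  1909: Wed (+2)
  1910: Thu (+1)  1911: Fri (+1) ✓  1912: Sat (+1)  1913: Mon (+2)  … (28 more years) …
  1942: Tue (+1)  1943: Wed (+1)  1944: Thu (+1)  1945: Sat (+2)  1946: Sun (+1)
  1947: Mon (+1)  1948: Tue (+1)  1949: Thu (+2)  1950: Fri (+1) ✓  1951: Sat (+1)
  1952: Sun (+1)  1953: Tue (+2)  1954: Wed (+1)  1955: Thu (+1)
Friday years: 1905, 1911, 1922, 1928, 1933, 1939, 1950 — 7 in total.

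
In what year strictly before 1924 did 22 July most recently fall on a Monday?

From one year to the next, a fixed date's weekday advances by 1, or by 2 when a Feb 29 lies between the two dates.
1924: July 22 is Tuesday.
1923: Sunday (−2)
1922: Saturday (−1)
1921: Friday (−1)
1920: Thursday (−1)
1919: Tuesday (−2)
1918: Monday (−1)
22 July falls on a Monday in 1918.

1918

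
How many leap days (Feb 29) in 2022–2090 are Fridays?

Leap years in 2022–2090: 17 of them.
Feb 29 weekday advances by 5 (mod 7) from one leap year to the next four years later (or differs when a century non-leap intervenes).
Leap-day weekdays: 2024:Thu 2028:Tue 2032:Sun 2036:Fri✓ 2040:Wed 2044:Mon 2048:Sat 2052:Thu 2056:Tue 2060:Sun 2064:Fri✓ 2068:Wed 2072:Mon 2076:Sat 2080:Thu 2084:Tue 2088:Sun
Friday: 2036, 2064 → 2.

2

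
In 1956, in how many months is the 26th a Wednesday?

2

Check the 26th of each month of 1956: Jan 26: Thu, Feb 26: Sun, Mar 26: Mon, Apr 26: Thu, May 26: Sat, Jun 26: Tue, Jul 26: Thu, Aug 26: Sun, Sep 26: Wed, Oct 26: Fri, Nov 26: Mon, Dec 26: Wed.
Wednesday occurs in September, December — 2 months.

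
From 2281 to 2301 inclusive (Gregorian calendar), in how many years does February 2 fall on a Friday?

3

Track February 2's weekday year by year (advancing +1, or +2 across a Feb 29):
  2281: Wed  2282: Thu (+1)  2283: Fri (+1) ✓  2284: Sat (+1)  2285: Mon (+2)
  2286: Tue (+1)  2287: Wed (+1)  2288: Thu (+1)  2289: Sat (+2)  2290: Sun (+1)
  2291: Mon (+1)  2292: Tue (+1)  2293: Thu (+2)  2294: Fri (+1) ✓  2295: Sat (+1)
  2296: Sun (+1)  2297: Tue (+2)  2298: Wed (+1)  2299: Thu (+1)  2300: Fri (+1) ✓
  2301: Sat (+1)
Friday years: 2283, 2294, 2300 — 3 in total.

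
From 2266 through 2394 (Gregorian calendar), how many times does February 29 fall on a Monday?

5

Leap years in 2266–2394: 31 of them.
Feb 29 weekday advances by 5 (mod 7) from one leap year to the next four years later (or differs when a century non-leap intervenes).
Leap-day weekdays: 2268:Sat 2272:Thu 2276:Tue 2280:Sun 2284:Fri 2288:Wed 2292:Mon✓ 2296:Sat 2304:Mon✓ 2308:Sat 2312:Thu 2316:Tue 2320:Sun …(5 more)… 2344:Tue 2348:Sun 2352:Fri 2356:Wed 2360:Mon✓ 2364:Sat 2368:Thu 2372:Tue 2376:Sun 2380:Fri 2384:Wed 2388:Mon✓ 2392:Sat
Monday: 2292, 2304, 2332, 2360, 2388 → 5.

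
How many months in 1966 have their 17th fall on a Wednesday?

1

Check the 17th of each month of 1966: Jan 17: Mon, Feb 17: Thu, Mar 17: Thu, Apr 17: Sun, May 17: Tue, Jun 17: Fri, Jul 17: Sun, Aug 17: Wed, Sep 17: Sat, Oct 17: Mon, Nov 17: Thu, Dec 17: Sat.
Wednesday occurs in August — 1 month.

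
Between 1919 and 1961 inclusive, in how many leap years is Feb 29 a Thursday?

1

Leap years in 1919–1961: 11 of them.
Feb 29 weekday advances by 5 (mod 7) from one leap year to the next four years later (or differs when a century non-leap intervenes).
Leap-day weekdays: 1920:Sun 1924:Fri 1928:Wed 1932:Mon 1936:Sat 1940:Thu✓ 1944:Tue 1948:Sun 1952:Fri 1956:Wed 1960:Mon
Thursday: 1940 → 1.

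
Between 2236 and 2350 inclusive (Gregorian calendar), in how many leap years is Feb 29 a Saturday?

5

Leap years in 2236–2350: 28 of them.
Feb 29 weekday advances by 5 (mod 7) from one leap year to the next four years later (or differs when a century non-leap intervenes).
Leap-day weekdays: 2236:Mon 2240:Sat✓ 2244:Thu 2248:Tue 2252:Sun 2256:Fri 2260:Wed 2264:Mon 2268:Sat✓ 2272:Thu 2276:Tue 2280:Sun 2284:Fri 2288:Wed 2292:Mon 2296:Sat✓ 2304:Mon 2308:Sat✓ 2312:Thu 2316:Tue 2320:Sun 2324:Fri 2328:Wed 2332:Mon 2336:Sat✓ 2340:Thu 2344:Tue 2348:Sun
Saturday: 2240, 2268, 2296, 2308, 2336 → 5.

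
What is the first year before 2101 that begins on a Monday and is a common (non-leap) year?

Jan 1 advances by 2 weekdays after a leap year and by 1 after a common year.
2101: Jan 1 is Saturday.
2100: Friday
2099: Thursday
2098: Wednesday
2097: Tuesday
2096: Sunday (leap)
2095: Saturday
2094: Friday
2093: Thursday
2092: Tuesday (leap)
2091: Monday
2091 begins on a Monday and is a common year.

2091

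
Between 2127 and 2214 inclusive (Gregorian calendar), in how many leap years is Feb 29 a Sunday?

3

Leap years in 2127–2214: 21 of them.
Feb 29 weekday advances by 5 (mod 7) from one leap year to the next four years later (or differs when a century non-leap intervenes).
Leap-day weekdays: 2128:Sun✓ 2132:Fri 2136:Wed 2140:Mon 2144:Sat 2148:Thu 2152:Tue 2156:Sun✓ 2160:Fri 2164:Wed 2168:Mon 2172:Sat 2176:Thu 2180:Tue 2184:Sun✓ 2188:Fri 2192:Wed 2196:Mon 2204:Wed 2208:Mon 2212:Sat
Sunday: 2128, 2156, 2184 → 3.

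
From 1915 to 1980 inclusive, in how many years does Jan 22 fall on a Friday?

Track Jan 22's weekday year by year (advancing +1, or +2 across a Feb 29):
  1915: Fri ✓  1916: Sat (+1)  1917: Mon (+2)  1918: Tue (+1)  1919: Wed (+1)
  1920: Thu (+1)  1921: Sat (+2)  1922: Sun (+1)  1923: Mon (+1)  1924: Tue (+1)
  1925: Thu (+2)  1926: Fri (+1) ✓  1927: Sat (+1)  1928: Sun (+1)  … (38 more years) …
  1967: Sun (+1)  1968: Mon (+1)  1969: Wed (+2)  1970: Thu (+1)  1971: Fri (+1) ✓
  1972: Sat (+1)  1973: Mon (+2)  1974: Tue (+1)  1975: Wed (+1)  1976: Thu (+1)
  1977: Sat (+2)  1978: Sun (+1)  1979: Mon (+1)  1980: Tue (+1)
Friday years: 1915, 1926, 1932, 1937, 1943, 1954, 1960, 1965, 1971 — 9 in total.

9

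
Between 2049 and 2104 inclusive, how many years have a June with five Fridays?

16

June has 30 days; it has five Fridays when Friday falls among the first (month-length − 28) days — i.e. when June 1 is one of Friday/Thursday.
June 1 by year: 2049:Tue 2050:Wed 2051:Thu✓ 2052:Sat 2053:Sun 2054:Mon 2055:Tue 2056:Thu✓ 2057:Fri✓ 2058:Sat 2059:Sun 2060:Tue 2061:Wed 2062:Thu✓ 2063:Fri✓ …(26 more)… 2090:Thu✓ 2091:Fri✓ 2092:Sun 2093:Mon 2094:Tue 2095:Wed 2096:Fri✓ 2097:Sat 2098:Sun 2099:Mon 2100:Tue 2101:Wed 2102:Thu✓ 2103:Fri✓ 2104:Sun
Years with five Fridays: 2051, 2056, 2057, 2062, 2063, 2068, 2073, 2074, 2079, 2084, 2085, 2090, 2091, 2096, 2102, 2103 → 16.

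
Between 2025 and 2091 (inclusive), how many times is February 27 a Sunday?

10

Track February 27's weekday year by year (advancing +1, or +2 across a Feb 29):
  2025: Thu  2026: Fri (+1)  2027: Sat (+1)  2028: Sun (+1) ✓  2029: Tue (+2)
  2030: Wed (+1)  2031: Thu (+1)  2032: Fri (+1)  2033: Sun (+2) ✓  2034: Mon (+1)
  2035: Tue (+1)  2036: Wed (+1)  2037: Fri (+2)  2038: Sat (+1)  … (39 more years) …
  2078: Sun (+1) ✓  2079: Mon (+1)  2080: Tue (+1)  2081: Thu (+2)  2082: Fri (+1)
  2083: Sat (+1)  2084: Sun (+1) ✓  2085: Tue (+2)  2086: Wed (+1)  2087: Thu (+1)
  2088: Fri (+1)  2089: Sun (+2) ✓  2090: Mon (+1)  2091: Tue (+1)
Sunday years: 2028, 2033, 2039, 2050, 2056, 2061, 2067, 2078, 2084, 2089 — 10 in total.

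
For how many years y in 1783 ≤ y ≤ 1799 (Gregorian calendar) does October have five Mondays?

8

October has 31 days; it has five Mondays when Monday falls among the first (month-length − 28) days — i.e. when October 1 is one of Monday/Sunday/Saturday.
October 1 by year: 1783:Wed 1784:Fri 1785:Sat✓ 1786:Sun✓ 1787:Mon✓ 1788:Wed 1789:Thu 1790:Fri 1791:Sat✓ 1792:Mon✓ 1793:Tue 1794:Wed 1795:Thu 1796:Sat✓ 1797:Sun✓ 1798:Mon✓ 1799:Tue
Years with five Mondays: 1785, 1786, 1787, 1791, 1792, 1796, 1797, 1798 → 8.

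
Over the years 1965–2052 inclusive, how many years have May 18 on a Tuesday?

Track May 18's weekday year by year (advancing +1, or +2 across a Feb 29):
  1965: Tue ✓  1966: Wed (+1)  1967: Thu (+1)  1968: Sat (+2)  1969: Sun (+1)
  1970: Mon (+1)  1971: Tue (+1) ✓  1972: Thu (+2)  1973: Fri (+1)  1974: Sat (+1)
  1975: Sun (+1)  1976: Tue (+2) ✓  1977: Wed (+1)  1978: Thu (+1)  … (60 more years) …
  2039: Wed (+1)  2040: Fri (+2)  2041: Sat (+1)  2042: Sun (+1)  2043: Mon (+1)
  2044: Wed (+2)  2045: Thu (+1)  2046: Fri (+1)  2047: Sat (+1)  2048: Mon (+2)
  2049: Tue (+1) ✓  2050: Wed (+1)  2051: Thu (+1)  2052: Sat (+2)
Tuesday years: 1965, 1971, 1976, 1982, 1993, 1999, 2004, 2010, 2021, 2027, 2032, 2038, 2049 — 13 in total.

13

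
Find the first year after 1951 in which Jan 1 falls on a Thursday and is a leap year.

1976

Jan 1 advances by 2 weekdays after a leap year and by 1 after a common year.
1951: Jan 1 is Monday.
1952: Tuesday (leap)
1953: Thursday
1954: Friday
1955: Saturday
1956: Sunday (leap)
1957: Tuesday
1958: Wednesday
1959: Thursday
1960: Friday (leap)
1961: Sunday
1962: Monday
1963: Tuesday
1964: Wednesday (leap)
1965: Friday
1966: Saturday
1967: Sunday
1968: Monday (leap)
1969: Wednesday
1970: Thursday
1971: Friday
1972: Saturday (leap)
1973: Monday
1974: Tuesday
1975: Wednesday
1976: Thursday (leap)
1976 begins on a Thursday and is a leap year.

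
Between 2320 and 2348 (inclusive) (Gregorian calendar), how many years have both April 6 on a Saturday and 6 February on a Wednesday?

Check each year's weekday for April 6 and 6 February:
  2320: Tue/Fri  2321: Wed/Sun  2322: Thu/Mon  2323: Fri/Tue  2324: Sun/Wed  2325: Mon/Fri  2326: Tue/Sat  2327: Wed/Sun  2328: Fri/Mon  2329: Sat/Wed ✓  2330: Sun/Thu  2331: Mon/Fri  2332: Wed/Sat  2333: Thu/Mon  2334: Fri/Tue  2335: Sat/Wed ✓  2336: Mon/Thu  2337: Tue/Sat  2338: Wed/Sun  2339: Thu/Mon  2340: Sat/Tue  2341: Sun/Thu  2342: Mon/Fri  2343: Tue/Sat  2344: Thu/Sun  2345: Fri/Tue  2346: Sat/Wed ✓  2347: Sun/Thu  2348: Tue/Fri
Both conditions hold in: 2329, 2335, 2346 — 3.

3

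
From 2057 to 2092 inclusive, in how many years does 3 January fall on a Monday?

Track 3 January's weekday year by year (advancing +1, or +2 across a Feb 29):
  2057: Wed  2058: Thu (+1)  2059: Fri (+1)  2060: Sat (+1)  2061: Mon (+2) ✓
  2062: Tue (+1)  2063: Wed (+1)  2064: Thu (+1)  2065: Sat (+2)  2066: Sun (+1)
  2067: Mon (+1) ✓  2068: Tue (+1)  2069: Thu (+2)  2070: Fri (+1)  … (8 more years) …
  2079: Tue (+1)  2080: Wed (+1)  2081: Fri (+2)  2082: Sat (+1)  2083: Sun (+1)
  2084: Mon (+1) ✓  2085: Wed (+2)  2086: Thu (+1)  2087: Fri (+1)  2088: Sat (+1)
  2089: Mon (+2) ✓  2090: Tue (+1)  2091: Wed (+1)  2092: Thu (+1)
Monday years: 2061, 2067, 2078, 2084, 2089 — 5 in total.

5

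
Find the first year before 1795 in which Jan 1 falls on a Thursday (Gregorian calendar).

1789

Jan 1 advances by 2 weekdays after a leap year and by 1 after a common year.
1795: Jan 1 is Thursday.
1794: Wednesday
1793: Tuesday
1792: Sunday (leap)
1791: Saturday
1790: Friday
1789: Thursday
1789 begins on a Thursday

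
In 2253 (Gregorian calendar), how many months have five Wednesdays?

A month of length L has five Wednesdays iff its first Wednesday is on day ≤ L−28 (so day 1–3 in a 31-day month, 1–2 in a 30-day month, day 1 in a leap February).
Checking each month of 2253: Jan starts Sat (31d); Feb starts Tue (28d); Mar starts Tue (31d) ✓; Apr starts Fri (30d); May starts Sun (31d); Jun starts Wed (30d) ✓; Jul starts Fri (31d); Aug starts Mon (31d) ✓; Sep starts Thu (30d); Oct starts Sat (31d); Nov starts Tue (30d) ✓; Dec starts Thu (31d).
Five-Wednesday months: March, June, August, November → 4.

4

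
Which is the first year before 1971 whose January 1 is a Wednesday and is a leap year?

1964

Jan 1 advances by 2 weekdays after a leap year and by 1 after a common year.
1971: Jan 1 is Friday.
1970: Thursday
1969: Wednesday
1968: Monday (leap)
1967: Sunday
1966: Saturday
1965: Friday
1964: Wednesday (leap)
1964 begins on a Wednesday and is a leap year.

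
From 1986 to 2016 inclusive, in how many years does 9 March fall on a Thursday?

4

Track 9 March's weekday year by year (advancing +1, or +2 across a Feb 29):
  1986: Sun  1987: Mon (+1)  1988: Wed (+2)  1989: Thu (+1) ✓  1990: Fri (+1)
  1991: Sat (+1)  1992: Mon (+2)  1993: Tue (+1)  1994: Wed (+1)  1995: Thu (+1) ✓
  1996: Sat (+2)  1997: Sun (+1)  1998: Mon (+1)  1999: Tue (+1)  … (3 more years) …
  2003: Sun (+1)  2004: Tue (+2)  2005: Wed (+1)  2006: Thu (+1) ✓  2007: Fri (+1)
  2008: Sun (+2)  2009: Mon (+1)  2010: Tue (+1)  2011: Wed (+1)  2012: Fri (+2)
  2013: Sat (+1)  2014: Sun (+1)  2015: Mon (+1)  2016: Wed (+2)
Thursday years: 1989, 1995, 2000, 2006 — 4 in total.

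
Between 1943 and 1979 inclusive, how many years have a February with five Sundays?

2

February has 28 days (29 in leap years); it has five Sundays when Sunday falls among the first (month-length − 28) days — i.e. when February 1 is Sunday in a leap year (never in a common year).
February 1 by year: 1943:Mon 1944:Tue 1945:Thu 1946:Fri 1947:Sat 1948:Sun✓ 1949:Tue 1950:Wed 1951:Thu 1952:Fri 1953:Sun 1954:Mon 1955:Tue 1956:Wed 1957:Fri …(7 more)… 1965:Mon 1966:Tue 1967:Wed 1968:Thu 1969:Sat 1970:Sun 1971:Mon 1972:Tue 1973:Thu 1974:Fri 1975:Sat 1976:Sun✓ 1977:Tue 1978:Wed 1979:Thu
Years with five Sundays: 1948, 1976 → 2.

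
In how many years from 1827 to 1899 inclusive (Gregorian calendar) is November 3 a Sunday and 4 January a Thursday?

2

Check each year's weekday for November 3 and 4 January:
  1827: Sat/Thu  1828: Mon/Fri  1829: Tue/Sun  1830: Wed/Mon  1831: Thu/Tue  1832: Sat/Wed  1833: Sun/Fri  1834: Mon/Sat  1835: Tue/Sun  1836: Thu/Mon  1837: Fri/Wed  1838: Sat/Thu  1839: Sun/Fri  1840: Tue/Sat  …(45 more)…  1886: Wed/Mon  1887: Thu/Tue  1888: Sat/Wed  1889: Sun/Fri  1890: Mon/Sat  1891: Tue/Sun  1892: Thu/Mon  1893: Fri/Wed  1894: Sat/Thu  1895: Sun/Fri  1896: Tue/Sat  1897: Wed/Mon  1898: Thu/Tue  1899: Fri/Wed
Both conditions hold in: 1844, 1872 — 2.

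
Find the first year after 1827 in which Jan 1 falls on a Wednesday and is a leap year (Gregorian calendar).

1840

Jan 1 advances by 2 weekdays after a leap year and by 1 after a common year.
1827: Jan 1 is Monday.
1828: Tuesday (leap)
1829: Thursday
1830: Friday
1831: Saturday
1832: Sunday (leap)
1833: Tuesday
1834: Wednesday
1835: Thursday
1836: Friday (leap)
1837: Sunday
1838: Monday
1839: Tuesday
1840: Wednesday (leap)
1840 begins on a Wednesday and is a leap year.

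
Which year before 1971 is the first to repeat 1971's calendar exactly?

1965

Two years share a calendar iff Jan 1 falls on the same weekday and both are leap or both are common. 1971: Jan 1 is Friday, common year.
1970: Jan 1 Thursday, common
1969: Jan 1 Wednesday, common
1968: Jan 1 Monday, leap
1967: Jan 1 Sunday, common
1966: Jan 1 Saturday, common
1965: Jan 1 Friday, common
1965 matches on both conditions.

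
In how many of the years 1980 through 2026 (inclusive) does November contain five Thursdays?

12

November has 30 days; it has five Thursdays when Thursday falls among the first (month-length − 28) days — i.e. when November 1 is one of Thursday/Wednesday.
November 1 by year: 1980:Sat 1981:Sun 1982:Mon 1983:Tue 1984:Thu✓ 1985:Fri 1986:Sat 1987:Sun 1988:Tue 1989:Wed✓ 1990:Thu✓ 1991:Fri 1992:Sun 1993:Mon 1994:Tue …(17 more)… 2012:Thu✓ 2013:Fri 2014:Sat 2015:Sun 2016:Tue 2017:Wed✓ 2018:Thu✓ 2019:Fri 2020:Sun 2021:Mon 2022:Tue 2023:Wed✓ 2024:Fri 2025:Sat 2026:Sun
Years with five Thursdays: 1984, 1989, 1990, 1995, 2000, 2001, 2006, 2007, 2012, 2017, 2018, 2023 → 12.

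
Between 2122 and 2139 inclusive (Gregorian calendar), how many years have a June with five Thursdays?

June has 30 days; it has five Thursdays when Thursday falls among the first (month-length − 28) days — i.e. when June 1 is one of Thursday/Wednesday.
June 1 by year: 2122:Mon 2123:Tue 2124:Thu✓ 2125:Fri 2126:Sat 2127:Sun 2128:Tue 2129:Wed✓ 2130:Thu✓ 2131:Fri 2132:Sun 2133:Mon 2134:Tue 2135:Wed✓ 2136:Fri 2137:Sat 2138:Sun 2139:Mon
Years with five Thursdays: 2124, 2129, 2130, 2135 → 4.

4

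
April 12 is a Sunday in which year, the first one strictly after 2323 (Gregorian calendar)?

From one year to the next, a fixed date's weekday advances by 1, or by 2 when a Feb 29 lies between the two dates.
2323: April 12 is Thursday.
2324: Saturday (+2)
2325: Sunday (+1)
April 12 falls on a Sunday in 2325.

2325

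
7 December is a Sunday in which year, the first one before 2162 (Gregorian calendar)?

2160

From one year to the next, a fixed date's weekday advances by 1, or by 2 when a Feb 29 lies between the two dates.
2162: December 7 is Tuesday.
2161: Monday (−1)
2160: Sunday (−1)
7 December falls on a Sunday in 2160.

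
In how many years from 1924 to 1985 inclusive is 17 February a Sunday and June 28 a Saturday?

3

Check each year's weekday for 17 February and June 28:
  1924: Sun/Sat ✓  1925: Tue/Sun  1926: Wed/Mon  1927: Thu/Tue  1928: Fri/Thu  1929: Sun/Fri  1930: Mon/Sat  1931: Tue/Sun  1932: Wed/Tue  1933: Fri/Wed  1934: Sat/Thu  1935: Sun/Fri  1936: Mon/Sun  1937: Wed/Mon  …(34 more)…  1972: Thu/Wed  1973: Sat/Thu  1974: Sun/Fri  1975: Mon/Sat  1976: Tue/Mon  1977: Thu/Tue  1978: Fri/Wed  1979: Sat/Thu  1980: Sun/Sat ✓  1981: Tue/Sun  1982: Wed/Mon  1983: Thu/Tue  1984: Fri/Thu  1985: Sun/Fri
Both conditions hold in: 1924, 1952, 1980 — 3.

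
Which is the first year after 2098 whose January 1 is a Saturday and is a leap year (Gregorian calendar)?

2124

Jan 1 advances by 2 weekdays after a leap year and by 1 after a common year.
2098: Jan 1 is Wednesday.
2099: Thursday
2100: Friday
2101: Saturday
2102: Sunday
2103: Monday
2104: Tuesday (leap)
2105: Thursday
2106: Friday
2107: Saturday
2108: Sunday (leap)
2109: Tuesday
2110: Wednesday
2111: Thursday
2112: Friday (leap)
2113: Sunday
2114: Monday
2115: Tuesday
2116: Wednesday (leap)
2117: Friday
2118: Saturday
2119: Sunday
2120: Monday (leap)
2121: Wednesday
2122: Thursday
2123: Friday
2124: Saturday (leap)
2124 begins on a Saturday and is a leap year.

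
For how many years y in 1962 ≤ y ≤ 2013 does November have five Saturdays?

November has 30 days; it has five Saturdays when Saturday falls among the first (month-length − 28) days — i.e. when November 1 is one of Saturday/Friday.
November 1 by year: 1962:Thu 1963:Fri✓ 1964:Sun 1965:Mon 1966:Tue 1967:Wed 1968:Fri✓ 1969:Sat✓ 1970:Sun 1971:Mon 1972:Wed 1973:Thu 1974:Fri✓ 1975:Sat✓ 1976:Mon …(22 more)… 1999:Mon 2000:Wed 2001:Thu 2002:Fri✓ 2003:Sat✓ 2004:Mon 2005:Tue 2006:Wed 2007:Thu 2008:Sat✓ 2009:Sun 2010:Mon 2011:Tue 2012:Thu 2013:Fri✓
Years with five Saturdays: 1963, 1968, 1969, 1974, 1975, 1980, 1985, 1986, 1991, 1996, 1997, 2002, 2003, 2008, 2013 → 15.

15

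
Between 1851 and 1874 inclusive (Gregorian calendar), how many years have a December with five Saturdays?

10

December has 31 days; it has five Saturdays when Saturday falls among the first (month-length − 28) days — i.e. when December 1 is one of Saturday/Friday/Thursday.
December 1 by year: 1851:Mon 1852:Wed 1853:Thu✓ 1854:Fri✓ 1855:Sat✓ 1856:Mon 1857:Tue 1858:Wed 1859:Thu✓ 1860:Sat✓ 1861:Sun 1862:Mon 1863:Tue 1864:Thu✓ 1865:Fri✓ 1866:Sat✓ 1867:Sun 1868:Tue 1869:Wed 1870:Thu✓ 1871:Fri✓ 1872:Sun 1873:Mon 1874:Tue
Years with five Saturdays: 1853, 1854, 1855, 1859, 1860, 1864, 1865, 1866, 1870, 1871 → 10.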